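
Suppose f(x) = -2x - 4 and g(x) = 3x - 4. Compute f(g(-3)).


22


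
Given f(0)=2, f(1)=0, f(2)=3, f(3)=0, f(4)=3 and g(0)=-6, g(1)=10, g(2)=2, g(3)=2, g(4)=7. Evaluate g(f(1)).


f(1) = 0
g(0) = -6

-6


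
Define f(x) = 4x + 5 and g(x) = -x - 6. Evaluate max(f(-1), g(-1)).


f(-1) = 1
g(-1) = -5
max = 1

1


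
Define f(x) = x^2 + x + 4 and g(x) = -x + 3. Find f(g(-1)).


24


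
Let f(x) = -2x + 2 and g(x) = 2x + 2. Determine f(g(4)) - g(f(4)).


f(g(4)) = -18
g(f(4)) = -10
Difference = -8

-8


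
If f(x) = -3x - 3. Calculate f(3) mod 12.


f(3) = -12
-12 mod 12 = 0

0


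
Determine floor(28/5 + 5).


28/5 = 5.6
5.6 + 5 = 10.6
floor(10.6) = 10

10


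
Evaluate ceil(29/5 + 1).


29/5 = 5.8
5.8 + 1 = 6.8
ceil(6.8) = 7

7


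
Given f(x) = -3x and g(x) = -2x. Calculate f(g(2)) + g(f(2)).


24


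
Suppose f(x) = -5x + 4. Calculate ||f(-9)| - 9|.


f(-9) = 49
|49| = 49
|49 - 9| = 40

40


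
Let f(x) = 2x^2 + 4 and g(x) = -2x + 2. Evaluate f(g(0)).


g(0) = 2
f(2) = 2*(2)^2 + 4 = 12

12


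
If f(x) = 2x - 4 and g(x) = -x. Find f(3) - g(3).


f(3) = 2
g(3) = -3
Difference = 5

5


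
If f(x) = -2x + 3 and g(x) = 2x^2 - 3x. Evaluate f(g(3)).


g(3) = 9
f(9) = -15

-15


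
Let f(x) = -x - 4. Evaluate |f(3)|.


7


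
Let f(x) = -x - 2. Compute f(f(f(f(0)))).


f(0) = -2
f(-2) = 0
f(0) = -2
f(-2) = 0

0


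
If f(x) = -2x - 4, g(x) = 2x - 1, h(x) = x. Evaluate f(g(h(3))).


h(3) = 3
g(3) = 5
f(5) = -14

-14


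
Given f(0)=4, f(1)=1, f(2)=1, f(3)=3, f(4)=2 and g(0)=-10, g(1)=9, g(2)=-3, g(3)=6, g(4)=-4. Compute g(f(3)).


f(3) = 3
g(3) = 6

6


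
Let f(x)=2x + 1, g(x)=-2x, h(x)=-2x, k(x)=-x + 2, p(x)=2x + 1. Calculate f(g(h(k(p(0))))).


p(0) = 1
k(1) = 1
h(1) = -2
g(-2) = 4
f(4) = 9

9


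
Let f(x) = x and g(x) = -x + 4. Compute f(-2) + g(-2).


f(-2) = -2
g(-2) = 6
Sum = 4

4


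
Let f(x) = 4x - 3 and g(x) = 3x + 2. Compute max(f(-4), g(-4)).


f(-4) = -19
g(-4) = -10
max = -10

-10


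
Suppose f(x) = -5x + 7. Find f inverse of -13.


4


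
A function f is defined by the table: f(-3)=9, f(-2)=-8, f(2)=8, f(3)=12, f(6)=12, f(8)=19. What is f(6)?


Reading from the table at x = 6

12


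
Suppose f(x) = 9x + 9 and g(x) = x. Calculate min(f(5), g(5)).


f(5) = 54
g(5) = 5
min = 5

5


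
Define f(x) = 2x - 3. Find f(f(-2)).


f(-2) = -7
f(-7) = -17

-17


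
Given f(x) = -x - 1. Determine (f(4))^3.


-125


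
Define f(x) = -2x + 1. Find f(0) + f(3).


f(0) = 1
f(3) = -5
Sum = -4

-4


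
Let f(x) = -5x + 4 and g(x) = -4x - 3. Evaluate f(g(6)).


g(6) = -27
f(-27) = 139

139


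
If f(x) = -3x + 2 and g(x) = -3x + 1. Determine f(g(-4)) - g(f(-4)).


4


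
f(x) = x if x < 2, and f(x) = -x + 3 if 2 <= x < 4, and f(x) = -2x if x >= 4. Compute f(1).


1 satisfies x < 2
f(1) = 1

1


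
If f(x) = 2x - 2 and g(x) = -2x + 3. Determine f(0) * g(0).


-6


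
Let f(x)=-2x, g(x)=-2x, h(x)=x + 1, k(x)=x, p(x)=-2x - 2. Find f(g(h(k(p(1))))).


p(1) = -4
k(-4) = -4
h(-4) = -3
g(-3) = 6
f(6) = -12

-12


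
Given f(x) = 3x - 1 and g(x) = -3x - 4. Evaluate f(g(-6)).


g(-6) = 14
f(14) = 41

41


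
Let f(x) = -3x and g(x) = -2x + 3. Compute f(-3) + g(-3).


f(-3) = 9
g(-3) = 9
Sum = 18

18


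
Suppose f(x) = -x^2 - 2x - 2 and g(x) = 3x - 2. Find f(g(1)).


g(1) = 1
f(1) = (-1)*(1)^2 - 2*(1) - 2 = -5

-5


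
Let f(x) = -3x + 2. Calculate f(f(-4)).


f(-4) = 14
f(14) = -40

-40


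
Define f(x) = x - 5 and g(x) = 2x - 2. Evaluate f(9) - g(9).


-12


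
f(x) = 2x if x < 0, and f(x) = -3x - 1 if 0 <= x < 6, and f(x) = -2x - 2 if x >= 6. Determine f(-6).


-6 satisfies x < 0
f(-6) = -12

-12


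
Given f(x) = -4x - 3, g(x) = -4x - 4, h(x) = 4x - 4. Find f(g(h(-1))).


h(-1) = -8
g(-8) = 28
f(28) = -115

-115


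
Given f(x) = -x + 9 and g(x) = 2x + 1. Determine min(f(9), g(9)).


f(9) = 0
g(9) = 19
min = 0

0


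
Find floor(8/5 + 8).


8/5 = 1.6
1.6 + 8 = 9.6
floor(9.6) = 9

9


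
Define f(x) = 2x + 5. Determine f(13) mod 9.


f(13) = 31
31 mod 9 = 4

4


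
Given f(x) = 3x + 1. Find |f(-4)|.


f(-4) = -11
|-11| = 11

11


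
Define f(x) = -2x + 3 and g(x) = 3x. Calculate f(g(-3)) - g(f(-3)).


f(g(-3)) = 21
g(f(-3)) = 27
Difference = -6

-6


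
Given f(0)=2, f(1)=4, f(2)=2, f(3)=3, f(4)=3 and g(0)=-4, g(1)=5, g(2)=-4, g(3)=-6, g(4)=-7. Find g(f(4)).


f(4) = 3
g(3) = -6

-6


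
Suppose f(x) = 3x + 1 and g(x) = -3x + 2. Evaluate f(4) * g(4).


f(4) = 13
g(4) = -10
Product = -130

-130


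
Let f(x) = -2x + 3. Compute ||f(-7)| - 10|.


f(-7) = 17
|17| = 17
|17 - 10| = 7

7


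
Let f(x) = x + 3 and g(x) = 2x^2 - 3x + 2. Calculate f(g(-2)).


g(-2) = 16
f(16) = 19

19


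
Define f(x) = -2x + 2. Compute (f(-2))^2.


f(-2) = 6
(6)^2 = 36

36


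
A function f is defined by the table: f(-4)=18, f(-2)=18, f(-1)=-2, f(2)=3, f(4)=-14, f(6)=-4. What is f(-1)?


Reading from the table at x = -1

-2


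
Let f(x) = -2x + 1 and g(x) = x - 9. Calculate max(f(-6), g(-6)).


f(-6) = 13
g(-6) = -15
max = 13

13


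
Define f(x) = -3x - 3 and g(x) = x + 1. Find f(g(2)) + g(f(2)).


f(g(2)) = -12
g(f(2)) = -8
Sum = -20

-20


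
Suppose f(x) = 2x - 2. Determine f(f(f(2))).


f(2) = 2
f(2) = 2
f(2) = 2

2


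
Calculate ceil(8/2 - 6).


8/2 = 4
4 - 6 = -2
ceil(-2) = -2

-2


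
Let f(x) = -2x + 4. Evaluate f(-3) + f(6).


2


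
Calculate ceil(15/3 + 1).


15/3 = 5
5 + 1 = 6
ceil(6) = 6

6


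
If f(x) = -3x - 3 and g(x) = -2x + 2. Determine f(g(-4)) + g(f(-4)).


f(g(-4)) = -33
g(f(-4)) = -16
Sum = -49

-49


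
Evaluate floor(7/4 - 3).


7/4 = 1.75
1.75 - 3 = -1.25
floor(-1.25) = -2

-2


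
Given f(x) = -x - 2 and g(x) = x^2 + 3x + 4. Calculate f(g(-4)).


-10


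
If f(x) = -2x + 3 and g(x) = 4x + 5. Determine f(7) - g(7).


f(7) = -11
g(7) = 33
Difference = -44

-44


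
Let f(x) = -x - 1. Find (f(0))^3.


f(0) = -1
(-1)^3 = -1

-1


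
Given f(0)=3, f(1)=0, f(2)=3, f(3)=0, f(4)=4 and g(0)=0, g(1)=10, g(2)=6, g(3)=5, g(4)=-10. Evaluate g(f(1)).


0


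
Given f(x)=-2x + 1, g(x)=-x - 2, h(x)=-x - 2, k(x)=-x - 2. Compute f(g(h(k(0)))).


5


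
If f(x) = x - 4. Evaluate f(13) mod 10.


f(13) = 9
9 mod 10 = 9

9


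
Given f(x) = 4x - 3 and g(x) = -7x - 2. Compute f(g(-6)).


157


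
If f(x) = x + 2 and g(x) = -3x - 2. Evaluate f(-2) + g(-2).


4


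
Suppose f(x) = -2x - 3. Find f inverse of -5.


Solve -2x - 3 = -5
x = (-5 + 3) / (-2) = 1

1


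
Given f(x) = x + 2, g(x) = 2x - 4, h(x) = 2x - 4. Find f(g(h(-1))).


-14


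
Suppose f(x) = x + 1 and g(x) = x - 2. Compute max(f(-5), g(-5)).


f(-5) = -4
g(-5) = -7
max = -4

-4


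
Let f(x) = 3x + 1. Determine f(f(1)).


f(1) = 4
f(4) = 13

13


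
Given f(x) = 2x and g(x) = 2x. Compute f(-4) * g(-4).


f(-4) = -8
g(-4) = -8
Product = 64

64


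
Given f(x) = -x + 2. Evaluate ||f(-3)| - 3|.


f(-3) = 5
|5| = 5
|5 - 3| = 2

2


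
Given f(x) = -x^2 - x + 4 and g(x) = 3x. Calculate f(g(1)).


g(1) = 3
f(3) = (-1)*(3)^2 - 1*(3) + 4 = -8

-8


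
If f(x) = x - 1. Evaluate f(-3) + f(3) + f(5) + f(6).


7


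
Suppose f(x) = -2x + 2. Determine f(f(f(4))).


-26


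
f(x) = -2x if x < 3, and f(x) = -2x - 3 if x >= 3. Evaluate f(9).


9 satisfies x >= 3
f(9) = -21

-21


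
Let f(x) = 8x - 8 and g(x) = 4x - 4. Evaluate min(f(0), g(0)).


f(0) = -8
g(0) = -4
min = -8

-8


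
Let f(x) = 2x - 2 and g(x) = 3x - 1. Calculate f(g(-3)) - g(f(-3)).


f(g(-3)) = -22
g(f(-3)) = -25
Difference = 3

3


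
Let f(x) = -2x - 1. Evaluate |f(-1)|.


1


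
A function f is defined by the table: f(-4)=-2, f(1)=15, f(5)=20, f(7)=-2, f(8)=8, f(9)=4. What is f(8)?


8


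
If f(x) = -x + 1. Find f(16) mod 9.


3


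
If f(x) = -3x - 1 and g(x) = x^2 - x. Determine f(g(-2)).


g(-2) = 6
f(6) = -19

-19


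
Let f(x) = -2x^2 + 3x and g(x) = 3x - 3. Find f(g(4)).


g(4) = 9
f(9) = (-2)*(9)^2 + 3*(9) = -135

-135


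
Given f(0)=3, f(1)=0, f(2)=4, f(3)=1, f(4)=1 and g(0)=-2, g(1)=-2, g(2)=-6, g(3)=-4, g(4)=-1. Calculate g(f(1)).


f(1) = 0
g(0) = -2

-2


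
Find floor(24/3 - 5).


24/3 = 8
8 - 5 = 3
floor(3) = 3

3


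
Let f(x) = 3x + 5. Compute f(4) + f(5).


f(4) = 17
f(5) = 20
Sum = 37

37


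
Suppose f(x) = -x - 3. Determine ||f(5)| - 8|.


0


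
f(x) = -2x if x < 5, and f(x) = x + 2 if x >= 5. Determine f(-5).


-5 satisfies x < 5
f(-5) = 10

10


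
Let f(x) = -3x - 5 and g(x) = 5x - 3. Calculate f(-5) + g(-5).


f(-5) = 10
g(-5) = -28
Sum = -18

-18


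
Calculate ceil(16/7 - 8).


16/7 = 2.2857
2.2857 - 8 = -5.7143
ceil(-5.7143) = -5

-5


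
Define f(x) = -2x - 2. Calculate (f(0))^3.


-8


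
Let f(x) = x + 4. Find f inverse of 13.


Solve x + 4 = 13
x = (13 - 4) / 1 = 9

9


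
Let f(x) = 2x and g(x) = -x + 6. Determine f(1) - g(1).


f(1) = 2
g(1) = 5
Difference = -3

-3


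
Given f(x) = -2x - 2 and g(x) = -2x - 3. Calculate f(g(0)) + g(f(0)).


f(g(0)) = 4
g(f(0)) = 1
Sum = 5

5


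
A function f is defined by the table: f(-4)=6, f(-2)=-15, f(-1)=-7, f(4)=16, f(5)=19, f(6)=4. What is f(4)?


16


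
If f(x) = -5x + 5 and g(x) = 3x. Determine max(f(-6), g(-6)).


f(-6) = 35
g(-6) = -18
max = 35

35


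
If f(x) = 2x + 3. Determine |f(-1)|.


1


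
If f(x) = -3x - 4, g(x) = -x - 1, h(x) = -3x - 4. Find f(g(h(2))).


-31


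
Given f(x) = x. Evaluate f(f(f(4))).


f(4) = 4
f(4) = 4
f(4) = 4

4


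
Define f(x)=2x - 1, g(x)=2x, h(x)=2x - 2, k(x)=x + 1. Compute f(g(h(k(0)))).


-1


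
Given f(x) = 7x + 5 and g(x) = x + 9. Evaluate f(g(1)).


g(1) = 10
f(10) = 75

75


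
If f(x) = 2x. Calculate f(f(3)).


f(3) = 6
f(6) = 12

12


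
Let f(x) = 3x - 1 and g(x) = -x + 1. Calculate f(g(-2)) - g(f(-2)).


f(g(-2)) = 8
g(f(-2)) = 8
Difference = 0

0


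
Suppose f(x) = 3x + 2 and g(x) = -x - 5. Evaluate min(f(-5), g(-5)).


f(-5) = -13
g(-5) = 0
min = -13

-13


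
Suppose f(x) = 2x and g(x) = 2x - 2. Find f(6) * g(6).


f(6) = 12
g(6) = 10
Product = 120

120


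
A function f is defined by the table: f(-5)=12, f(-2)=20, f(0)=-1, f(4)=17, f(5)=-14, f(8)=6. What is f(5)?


Reading from the table at x = 5

-14


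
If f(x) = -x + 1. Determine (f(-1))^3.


f(-1) = 2
(2)^3 = 8

8


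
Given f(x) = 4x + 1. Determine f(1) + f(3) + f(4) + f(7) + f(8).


f(1) = 5
f(3) = 13
f(4) = 17
f(7) = 29
f(8) = 33
Sum = 97

97


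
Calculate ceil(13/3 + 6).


13/3 = 4.3333
4.3333 + 6 = 10.3333
ceil(10.3333) = 11

11


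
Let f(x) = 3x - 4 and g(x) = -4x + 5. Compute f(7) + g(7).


f(7) = 17
g(7) = -23
Sum = -6

-6


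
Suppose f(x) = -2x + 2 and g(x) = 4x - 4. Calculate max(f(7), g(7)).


f(7) = -12
g(7) = 24
max = 24

24


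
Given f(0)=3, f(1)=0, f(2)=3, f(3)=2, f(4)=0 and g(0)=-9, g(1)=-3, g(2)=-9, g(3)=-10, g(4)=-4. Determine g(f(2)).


f(2) = 3
g(3) = -10

-10


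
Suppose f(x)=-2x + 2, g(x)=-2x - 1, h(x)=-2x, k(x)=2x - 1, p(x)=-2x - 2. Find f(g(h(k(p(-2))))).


p(-2) = 2
k(2) = 3
h(3) = -6
g(-6) = 11
f(11) = -20

-20


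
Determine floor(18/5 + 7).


18/5 = 3.6
3.6 + 7 = 10.6
floor(10.6) = 10

10


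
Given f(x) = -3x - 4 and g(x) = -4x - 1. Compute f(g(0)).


g(0) = -1
f(-1) = -1

-1


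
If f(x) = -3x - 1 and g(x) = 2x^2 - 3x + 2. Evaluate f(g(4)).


g(4) = 22
f(22) = -67

-67


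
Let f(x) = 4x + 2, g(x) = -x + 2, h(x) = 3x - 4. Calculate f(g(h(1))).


h(1) = -1
g(-1) = 3
f(3) = 14

14


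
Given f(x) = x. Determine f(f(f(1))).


f(1) = 1
f(1) = 1
f(1) = 1

1


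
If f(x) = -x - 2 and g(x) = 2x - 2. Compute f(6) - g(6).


-18


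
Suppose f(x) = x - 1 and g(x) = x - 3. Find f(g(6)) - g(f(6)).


f(g(6)) = 2
g(f(6)) = 2
Difference = 0

0


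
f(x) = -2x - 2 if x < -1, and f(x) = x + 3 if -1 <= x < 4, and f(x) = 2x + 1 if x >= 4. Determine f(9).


9 satisfies x >= 4
f(9) = 19

19


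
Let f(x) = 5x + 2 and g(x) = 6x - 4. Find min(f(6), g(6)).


f(6) = 32
g(6) = 32
min = 32

32


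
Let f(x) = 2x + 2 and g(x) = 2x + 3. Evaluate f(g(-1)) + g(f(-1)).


f(g(-1)) = 4
g(f(-1)) = 3
Sum = 7

7


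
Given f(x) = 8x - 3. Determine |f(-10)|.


f(-10) = -83
|-83| = 83

83


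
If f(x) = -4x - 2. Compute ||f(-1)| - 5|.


3


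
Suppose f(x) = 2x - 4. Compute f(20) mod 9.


f(20) = 36
36 mod 9 = 0

0


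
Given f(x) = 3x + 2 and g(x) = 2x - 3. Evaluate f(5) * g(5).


f(5) = 17
g(5) = 7
Product = 119

119


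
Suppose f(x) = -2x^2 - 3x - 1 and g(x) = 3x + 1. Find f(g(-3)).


g(-3) = -8
f(-8) = (-2)*(-8)^2 - 3*(-8) - 1 = -105

-105


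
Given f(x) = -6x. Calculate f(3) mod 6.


f(3) = -18
-18 mod 6 = 0

0


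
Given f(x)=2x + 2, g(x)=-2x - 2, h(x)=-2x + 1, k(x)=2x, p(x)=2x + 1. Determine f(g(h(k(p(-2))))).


p(-2) = -3
k(-3) = -6
h(-6) = 13
g(13) = -28
f(-28) = -54

-54


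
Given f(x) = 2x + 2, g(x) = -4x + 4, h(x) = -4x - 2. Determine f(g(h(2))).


h(2) = -10
g(-10) = 44
f(44) = 90

90


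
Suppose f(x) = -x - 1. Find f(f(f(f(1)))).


f(1) = -2
f(-2) = 1
f(1) = -2
f(-2) = 1

1


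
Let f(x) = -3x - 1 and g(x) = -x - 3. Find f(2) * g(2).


f(2) = -7
g(2) = -5
Product = 35

35


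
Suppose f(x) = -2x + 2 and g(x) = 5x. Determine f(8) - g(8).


-54


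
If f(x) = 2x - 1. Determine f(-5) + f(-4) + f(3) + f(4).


f(-5) = -11
f(-4) = -9
f(3) = 5
f(4) = 7
Sum = -8

-8


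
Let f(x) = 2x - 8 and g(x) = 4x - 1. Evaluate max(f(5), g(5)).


f(5) = 2
g(5) = 19
max = 19

19


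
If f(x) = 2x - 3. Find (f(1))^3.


f(1) = -1
(-1)^3 = -1

-1


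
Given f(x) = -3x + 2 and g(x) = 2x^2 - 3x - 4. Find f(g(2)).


g(2) = -2
f(-2) = 8

8


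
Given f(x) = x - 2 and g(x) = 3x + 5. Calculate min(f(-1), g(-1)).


f(-1) = -3
g(-1) = 2
min = -3

-3


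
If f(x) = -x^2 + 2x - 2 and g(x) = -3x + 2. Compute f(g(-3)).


g(-3) = 11
f(11) = (-1)*(11)^2 + 2*(11) - 2 = -101

-101


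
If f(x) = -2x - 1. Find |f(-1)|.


f(-1) = 1
|1| = 1

1


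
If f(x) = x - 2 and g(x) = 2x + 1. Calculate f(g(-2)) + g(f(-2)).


f(g(-2)) = -5
g(f(-2)) = -7
Sum = -12

-12


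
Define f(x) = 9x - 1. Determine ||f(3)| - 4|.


f(3) = 26
|26| = 26
|26 - 4| = 22

22


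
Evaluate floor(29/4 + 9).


29/4 = 7.25
7.25 + 9 = 16.25
floor(16.25) = 16

16


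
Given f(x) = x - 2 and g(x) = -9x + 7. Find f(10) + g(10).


-75


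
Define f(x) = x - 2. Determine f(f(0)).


f(0) = -2
f(-2) = -4

-4


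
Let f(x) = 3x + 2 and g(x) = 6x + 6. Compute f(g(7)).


g(7) = 48
f(48) = 146

146


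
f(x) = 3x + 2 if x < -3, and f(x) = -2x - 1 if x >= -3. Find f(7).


7 satisfies x >= -3
f(7) = -15

-15


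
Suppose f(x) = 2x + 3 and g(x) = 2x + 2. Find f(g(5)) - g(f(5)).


f(g(5)) = 27
g(f(5)) = 28
Difference = -1

-1


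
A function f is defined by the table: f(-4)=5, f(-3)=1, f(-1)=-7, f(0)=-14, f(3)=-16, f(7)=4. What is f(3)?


-16


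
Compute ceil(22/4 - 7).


22/4 = 5.5
5.5 - 7 = -1.5
ceil(-1.5) = -1

-1


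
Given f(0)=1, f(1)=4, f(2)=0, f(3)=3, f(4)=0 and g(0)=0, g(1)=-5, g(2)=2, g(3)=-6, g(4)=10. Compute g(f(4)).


f(4) = 0
g(0) = 0

0


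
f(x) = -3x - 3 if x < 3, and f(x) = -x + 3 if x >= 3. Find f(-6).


-6 satisfies x < 3
f(-6) = 15

15


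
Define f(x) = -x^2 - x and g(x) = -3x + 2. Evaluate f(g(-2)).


g(-2) = 8
f(8) = (-1)*(8)^2 - 1*(8) = -72

-72


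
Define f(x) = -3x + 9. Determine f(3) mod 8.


f(3) = 0
0 mod 8 = 0

0


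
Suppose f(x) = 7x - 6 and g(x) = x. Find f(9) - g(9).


f(9) = 57
g(9) = 9
Difference = 48

48


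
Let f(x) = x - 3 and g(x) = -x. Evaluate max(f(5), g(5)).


f(5) = 2
g(5) = -5
max = 2

2


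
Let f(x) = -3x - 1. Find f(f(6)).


56


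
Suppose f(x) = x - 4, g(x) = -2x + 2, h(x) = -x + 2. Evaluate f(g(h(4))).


h(4) = -2
g(-2) = 6
f(6) = 2

2


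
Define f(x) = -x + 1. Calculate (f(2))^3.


f(2) = -1
(-1)^3 = -1

-1


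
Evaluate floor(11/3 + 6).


11/3 = 3.6667
3.6667 + 6 = 9.6667
floor(9.6667) = 9

9


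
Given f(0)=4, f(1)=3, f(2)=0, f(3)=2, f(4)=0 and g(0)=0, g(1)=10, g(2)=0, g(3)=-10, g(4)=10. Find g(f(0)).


f(0) = 4
g(4) = 10

10


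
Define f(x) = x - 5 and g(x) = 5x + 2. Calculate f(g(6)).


g(6) = 32
f(32) = 27

27


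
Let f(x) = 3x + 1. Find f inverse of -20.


Solve 3x + 1 = -20
x = (-20 - 1) / 3 = -7

-7


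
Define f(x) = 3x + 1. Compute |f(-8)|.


f(-8) = -23
|-23| = 23

23


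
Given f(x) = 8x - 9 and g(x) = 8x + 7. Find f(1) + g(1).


f(1) = -1
g(1) = 15
Sum = 14

14


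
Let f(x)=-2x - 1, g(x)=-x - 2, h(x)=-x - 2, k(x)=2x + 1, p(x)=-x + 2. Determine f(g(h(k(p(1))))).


p(1) = 1
k(1) = 3
h(3) = -5
g(-5) = 3
f(3) = -7

-7


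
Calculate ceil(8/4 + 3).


8/4 = 2
2 + 3 = 5
ceil(5) = 5

5


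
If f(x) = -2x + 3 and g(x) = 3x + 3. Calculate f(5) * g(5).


-126


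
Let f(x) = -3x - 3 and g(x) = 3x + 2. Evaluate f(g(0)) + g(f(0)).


f(g(0)) = -9
g(f(0)) = -7
Sum = -16

-16


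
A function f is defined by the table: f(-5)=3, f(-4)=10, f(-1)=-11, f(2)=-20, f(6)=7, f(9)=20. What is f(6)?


Reading from the table at x = 6

7


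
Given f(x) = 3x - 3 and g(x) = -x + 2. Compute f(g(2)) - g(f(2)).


f(g(2)) = -3
g(f(2)) = -1
Difference = -2

-2


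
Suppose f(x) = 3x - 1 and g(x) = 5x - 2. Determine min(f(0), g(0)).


f(0) = -1
g(0) = -2
min = -2

-2


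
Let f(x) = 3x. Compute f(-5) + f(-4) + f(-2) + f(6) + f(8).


f(-5) = -15
f(-4) = -12
f(-2) = -6
f(6) = 18
f(8) = 24
Sum = 9

9


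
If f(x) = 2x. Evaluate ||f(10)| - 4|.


f(10) = 20
|20| = 20
|20 - 4| = 16

16


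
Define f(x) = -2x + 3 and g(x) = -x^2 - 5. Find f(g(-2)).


g(-2) = -9
f(-9) = 21

21


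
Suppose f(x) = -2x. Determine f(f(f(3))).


-24


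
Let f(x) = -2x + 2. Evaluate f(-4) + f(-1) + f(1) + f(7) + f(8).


f(-4) = 10
f(-1) = 4
f(1) = 0
f(7) = -12
f(8) = -14
Sum = -12

-12


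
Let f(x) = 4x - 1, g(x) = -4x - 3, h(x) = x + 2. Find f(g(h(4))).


h(4) = 6
g(6) = -27
f(-27) = -109

-109


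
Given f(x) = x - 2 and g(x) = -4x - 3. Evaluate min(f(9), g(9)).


f(9) = 7
g(9) = -39
min = -39

-39


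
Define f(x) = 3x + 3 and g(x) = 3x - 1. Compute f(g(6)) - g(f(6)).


f(g(6)) = 54
g(f(6)) = 62
Difference = -8

-8


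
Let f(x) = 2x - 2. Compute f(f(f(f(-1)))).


f(-1) = -4
f(-4) = -10
f(-10) = -22
f(-22) = -46

-46


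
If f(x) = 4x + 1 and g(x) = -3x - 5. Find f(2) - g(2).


f(2) = 9
g(2) = -11
Difference = 20

20


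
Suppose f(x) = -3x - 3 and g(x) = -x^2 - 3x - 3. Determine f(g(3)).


g(3) = -21
f(-21) = 60

60


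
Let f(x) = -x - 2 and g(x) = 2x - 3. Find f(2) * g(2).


f(2) = -4
g(2) = 1
Product = -4

-4


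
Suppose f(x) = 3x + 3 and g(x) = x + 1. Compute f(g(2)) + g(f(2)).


22


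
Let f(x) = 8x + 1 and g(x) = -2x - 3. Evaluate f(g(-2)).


g(-2) = 1
f(1) = 9

9


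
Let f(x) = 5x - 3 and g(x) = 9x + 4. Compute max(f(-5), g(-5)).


-28


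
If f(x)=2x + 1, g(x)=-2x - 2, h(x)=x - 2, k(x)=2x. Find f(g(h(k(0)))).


k(0) = 0
h(0) = -2
g(-2) = 2
f(2) = 5

5


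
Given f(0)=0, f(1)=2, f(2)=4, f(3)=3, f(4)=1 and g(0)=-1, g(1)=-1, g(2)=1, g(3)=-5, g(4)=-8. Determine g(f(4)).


f(4) = 1
g(1) = -1

-1


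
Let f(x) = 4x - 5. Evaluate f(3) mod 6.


f(3) = 7
7 mod 6 = 1

1


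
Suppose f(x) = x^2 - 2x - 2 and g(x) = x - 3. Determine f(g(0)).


g(0) = -3
f(-3) = 1*(-3)^2 - 2*(-3) - 2 = 13

13


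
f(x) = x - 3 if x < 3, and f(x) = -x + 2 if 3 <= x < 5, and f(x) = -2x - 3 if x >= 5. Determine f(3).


3 satisfies 3 <= x < 5
f(3) = -1

-1


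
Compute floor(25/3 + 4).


25/3 = 8.3333
8.3333 + 4 = 12.3333
floor(12.3333) = 12

12


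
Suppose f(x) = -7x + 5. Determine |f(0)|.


5


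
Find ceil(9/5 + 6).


8


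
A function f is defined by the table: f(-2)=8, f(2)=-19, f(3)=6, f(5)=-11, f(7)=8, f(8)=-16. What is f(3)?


Reading from the table at x = 3

6


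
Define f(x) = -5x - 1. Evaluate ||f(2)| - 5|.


f(2) = -11
|-11| = 11
|11 - 5| = 6

6


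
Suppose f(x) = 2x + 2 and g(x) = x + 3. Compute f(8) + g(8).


f(8) = 18
g(8) = 11
Sum = 29

29


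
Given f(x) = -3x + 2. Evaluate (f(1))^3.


-1


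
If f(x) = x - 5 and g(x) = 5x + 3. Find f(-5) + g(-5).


f(-5) = -10
g(-5) = -22
Sum = -32

-32


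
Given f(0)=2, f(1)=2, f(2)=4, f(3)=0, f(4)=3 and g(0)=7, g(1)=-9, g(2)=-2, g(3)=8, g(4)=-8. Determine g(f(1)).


f(1) = 2
g(2) = -2

-2


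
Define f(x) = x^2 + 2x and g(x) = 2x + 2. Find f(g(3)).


80


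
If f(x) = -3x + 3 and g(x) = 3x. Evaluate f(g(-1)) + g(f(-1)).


f(g(-1)) = 12
g(f(-1)) = 18
Sum = 30

30


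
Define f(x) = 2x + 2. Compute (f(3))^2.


f(3) = 8
(8)^2 = 64

64


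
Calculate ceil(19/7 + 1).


4


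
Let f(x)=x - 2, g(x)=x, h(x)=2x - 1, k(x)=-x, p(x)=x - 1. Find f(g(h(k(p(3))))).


p(3) = 2
k(2) = -2
h(-2) = -5
g(-5) = -5
f(-5) = -7

-7


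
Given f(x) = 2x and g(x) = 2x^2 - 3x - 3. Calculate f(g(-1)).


g(-1) = 2
f(2) = 4

4


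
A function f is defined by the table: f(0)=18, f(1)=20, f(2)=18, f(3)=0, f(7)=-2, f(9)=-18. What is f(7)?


Reading from the table at x = 7

-2


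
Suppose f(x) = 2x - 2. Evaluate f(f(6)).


f(6) = 10
f(10) = 18

18


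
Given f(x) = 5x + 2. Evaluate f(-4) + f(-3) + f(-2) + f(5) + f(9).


f(-4) = -18
f(-3) = -13
f(-2) = -8
f(5) = 27
f(9) = 47
Sum = 35

35


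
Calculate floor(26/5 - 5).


0


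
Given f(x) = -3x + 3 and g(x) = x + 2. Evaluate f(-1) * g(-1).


f(-1) = 6
g(-1) = 1
Product = 6

6


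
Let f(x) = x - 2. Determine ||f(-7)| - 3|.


f(-7) = -9
|-9| = 9
|9 - 3| = 6

6


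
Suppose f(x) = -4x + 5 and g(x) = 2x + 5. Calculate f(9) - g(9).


f(9) = -31
g(9) = 23
Difference = -54

-54


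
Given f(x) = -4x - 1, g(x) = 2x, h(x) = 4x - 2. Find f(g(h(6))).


h(6) = 22
g(22) = 44
f(44) = -177

-177


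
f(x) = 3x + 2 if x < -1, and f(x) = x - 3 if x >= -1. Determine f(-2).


-2 satisfies x < -1
f(-2) = -4

-4


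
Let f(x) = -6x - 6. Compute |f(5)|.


f(5) = -36
|-36| = 36

36


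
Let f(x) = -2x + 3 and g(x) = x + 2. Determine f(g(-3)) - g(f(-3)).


f(g(-3)) = 5
g(f(-3)) = 11
Difference = -6

-6


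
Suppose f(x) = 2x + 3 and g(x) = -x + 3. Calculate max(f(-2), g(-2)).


f(-2) = -1
g(-2) = 5
max = 5

5


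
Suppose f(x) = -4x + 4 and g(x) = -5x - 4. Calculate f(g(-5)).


g(-5) = 21
f(21) = -80

-80


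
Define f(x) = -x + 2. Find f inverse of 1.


Solve -x + 2 = 1
x = (1 - 2) / (-1) = 1

1


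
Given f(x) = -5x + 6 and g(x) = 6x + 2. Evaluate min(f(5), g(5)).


f(5) = -19
g(5) = 32
min = -19

-19


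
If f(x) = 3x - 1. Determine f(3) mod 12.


8


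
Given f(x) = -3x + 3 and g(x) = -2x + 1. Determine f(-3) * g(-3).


f(-3) = 12
g(-3) = 7
Product = 84

84


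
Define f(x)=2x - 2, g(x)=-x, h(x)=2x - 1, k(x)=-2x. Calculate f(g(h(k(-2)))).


k(-2) = 4
h(4) = 7
g(7) = -7
f(-7) = -16

-16


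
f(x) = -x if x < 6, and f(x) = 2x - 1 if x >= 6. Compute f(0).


0 satisfies x < 6
f(0) = 0

0


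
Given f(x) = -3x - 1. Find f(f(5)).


f(5) = -16
f(-16) = 47

47


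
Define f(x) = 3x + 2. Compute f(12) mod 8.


f(12) = 38
38 mod 8 = 6

6


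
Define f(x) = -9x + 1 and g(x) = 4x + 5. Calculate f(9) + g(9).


f(9) = -80
g(9) = 41
Sum = -39

-39


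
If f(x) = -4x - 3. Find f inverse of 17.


Solve -4x - 3 = 17
x = (17 + 3) / (-4) = -5

-5


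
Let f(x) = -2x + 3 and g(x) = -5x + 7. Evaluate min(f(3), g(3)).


f(3) = -3
g(3) = -8
min = -8

-8


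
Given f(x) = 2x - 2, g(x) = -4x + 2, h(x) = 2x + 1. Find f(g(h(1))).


-22


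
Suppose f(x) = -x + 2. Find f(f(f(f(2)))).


2


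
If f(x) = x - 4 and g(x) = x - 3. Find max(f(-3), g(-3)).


f(-3) = -7
g(-3) = -6
max = -6

-6


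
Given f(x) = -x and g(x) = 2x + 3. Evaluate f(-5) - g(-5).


f(-5) = 5
g(-5) = -7
Difference = 12

12


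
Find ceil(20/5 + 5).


9


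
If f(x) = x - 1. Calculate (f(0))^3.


f(0) = -1
(-1)^3 = -1

-1


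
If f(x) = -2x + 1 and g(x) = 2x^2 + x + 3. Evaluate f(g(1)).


g(1) = 6
f(6) = -11

-11


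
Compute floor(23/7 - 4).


23/7 = 3.2857
3.2857 - 4 = -0.7143
floor(-0.7143) = -1

-1


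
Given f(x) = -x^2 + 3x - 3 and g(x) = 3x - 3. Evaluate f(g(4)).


g(4) = 9
f(9) = (-1)*(9)^2 + 3*(9) - 3 = -57

-57


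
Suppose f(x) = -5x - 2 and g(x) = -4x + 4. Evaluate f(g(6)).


g(6) = -20
f(-20) = 98

98


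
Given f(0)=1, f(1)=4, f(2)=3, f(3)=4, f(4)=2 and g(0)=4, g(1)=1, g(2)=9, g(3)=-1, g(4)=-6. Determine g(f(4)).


9


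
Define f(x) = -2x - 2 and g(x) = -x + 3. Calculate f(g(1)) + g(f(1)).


f(g(1)) = -6
g(f(1)) = 7
Sum = 1

1


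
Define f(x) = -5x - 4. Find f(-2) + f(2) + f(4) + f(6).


f(-2) = 6
f(2) = -14
f(4) = -24
f(6) = -34
Sum = -66

-66


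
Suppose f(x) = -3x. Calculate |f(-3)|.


f(-3) = 9
|9| = 9

9


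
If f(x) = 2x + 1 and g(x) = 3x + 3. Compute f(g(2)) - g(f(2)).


f(g(2)) = 19
g(f(2)) = 18
Difference = 1

1


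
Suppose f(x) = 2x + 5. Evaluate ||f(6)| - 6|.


11


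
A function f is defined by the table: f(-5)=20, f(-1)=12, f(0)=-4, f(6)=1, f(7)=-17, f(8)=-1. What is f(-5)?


20


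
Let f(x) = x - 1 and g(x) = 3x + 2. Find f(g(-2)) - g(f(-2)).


f(g(-2)) = -5
g(f(-2)) = -7
Difference = 2

2


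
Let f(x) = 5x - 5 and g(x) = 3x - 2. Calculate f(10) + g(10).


f(10) = 45
g(10) = 28
Sum = 73

73


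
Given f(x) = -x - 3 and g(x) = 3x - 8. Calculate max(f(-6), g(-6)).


f(-6) = 3
g(-6) = -26
max = 3

3


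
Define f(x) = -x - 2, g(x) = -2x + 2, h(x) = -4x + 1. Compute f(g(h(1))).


h(1) = -3
g(-3) = 8
f(8) = -10

-10


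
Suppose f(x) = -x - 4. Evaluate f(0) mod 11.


7


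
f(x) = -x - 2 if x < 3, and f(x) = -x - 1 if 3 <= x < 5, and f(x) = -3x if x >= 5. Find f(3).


3 satisfies 3 <= x < 5
f(3) = -4

-4


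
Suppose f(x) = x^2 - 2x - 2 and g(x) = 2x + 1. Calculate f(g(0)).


g(0) = 1
f(1) = 1*(1)^2 - 2*(1) - 2 = -3

-3


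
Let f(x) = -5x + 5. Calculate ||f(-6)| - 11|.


f(-6) = 35
|35| = 35
|35 - 11| = 24

24


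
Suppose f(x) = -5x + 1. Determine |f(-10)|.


f(-10) = 51
|51| = 51

51


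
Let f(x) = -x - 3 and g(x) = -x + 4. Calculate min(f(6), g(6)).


f(6) = -9
g(6) = -2
min = -9

-9


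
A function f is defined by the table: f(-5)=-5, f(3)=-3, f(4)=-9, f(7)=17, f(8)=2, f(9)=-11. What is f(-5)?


Reading from the table at x = -5

-5


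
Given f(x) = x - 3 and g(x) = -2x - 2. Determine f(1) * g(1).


8


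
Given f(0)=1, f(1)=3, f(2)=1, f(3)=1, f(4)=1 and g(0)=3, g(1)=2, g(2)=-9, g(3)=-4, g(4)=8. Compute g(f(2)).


f(2) = 1
g(1) = 2

2


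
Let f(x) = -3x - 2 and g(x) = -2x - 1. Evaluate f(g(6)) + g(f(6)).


76


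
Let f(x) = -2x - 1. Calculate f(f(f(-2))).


f(-2) = 3
f(3) = -7
f(-7) = 13

13


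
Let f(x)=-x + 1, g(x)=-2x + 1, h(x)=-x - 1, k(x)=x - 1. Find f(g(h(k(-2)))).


k(-2) = -3
h(-3) = 2
g(2) = -3
f(-3) = 4

4


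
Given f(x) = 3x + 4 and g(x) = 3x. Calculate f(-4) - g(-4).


f(-4) = -8
g(-4) = -12
Difference = 4

4


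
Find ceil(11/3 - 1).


11/3 = 3.6667
3.6667 - 1 = 2.6667
ceil(2.6667) = 3

3


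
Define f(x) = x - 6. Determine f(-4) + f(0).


f(-4) = -10
f(0) = -6
Sum = -16

-16


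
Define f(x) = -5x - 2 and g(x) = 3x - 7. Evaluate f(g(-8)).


g(-8) = -31
f(-31) = 153

153


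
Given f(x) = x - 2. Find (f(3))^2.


1


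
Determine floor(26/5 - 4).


26/5 = 5.2
5.2 - 4 = 1.2
floor(1.2) = 1

1


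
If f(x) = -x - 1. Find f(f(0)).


0


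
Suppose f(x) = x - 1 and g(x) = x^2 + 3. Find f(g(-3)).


g(-3) = 12
f(12) = 11

11


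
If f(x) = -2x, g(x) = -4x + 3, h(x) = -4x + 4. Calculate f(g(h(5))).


h(5) = -16
g(-16) = 67
f(67) = -134

-134


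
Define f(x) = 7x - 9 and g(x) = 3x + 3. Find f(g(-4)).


-72


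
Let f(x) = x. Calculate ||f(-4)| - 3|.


f(-4) = -4
|-4| = 4
|4 - 3| = 1

1


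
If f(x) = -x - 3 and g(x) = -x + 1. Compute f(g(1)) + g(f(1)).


2


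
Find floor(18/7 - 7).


18/7 = 2.5714
2.5714 - 7 = -4.4286
floor(-4.4286) = -5

-5


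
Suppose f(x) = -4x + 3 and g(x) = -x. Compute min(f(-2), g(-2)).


f(-2) = 11
g(-2) = 2
min = 2

2


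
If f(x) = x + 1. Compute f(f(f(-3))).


f(-3) = -2
f(-2) = -1
f(-1) = 0

0


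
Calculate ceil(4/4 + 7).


4/4 = 1
1 + 7 = 8
ceil(8) = 8

8


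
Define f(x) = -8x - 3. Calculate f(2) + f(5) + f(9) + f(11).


f(2) = -19
f(5) = -43
f(9) = -75
f(11) = -91
Sum = -228

-228


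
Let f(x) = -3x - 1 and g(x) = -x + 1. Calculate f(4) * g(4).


f(4) = -13
g(4) = -3
Product = 39

39


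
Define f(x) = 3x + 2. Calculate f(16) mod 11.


f(16) = 50
50 mod 11 = 6

6


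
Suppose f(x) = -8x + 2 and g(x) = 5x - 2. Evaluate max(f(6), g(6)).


28


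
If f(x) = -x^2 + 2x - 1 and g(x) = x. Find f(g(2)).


g(2) = 2
f(2) = (-1)*(2)^2 + 2*(2) - 1 = -1

-1


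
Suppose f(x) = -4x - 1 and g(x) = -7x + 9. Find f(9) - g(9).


17


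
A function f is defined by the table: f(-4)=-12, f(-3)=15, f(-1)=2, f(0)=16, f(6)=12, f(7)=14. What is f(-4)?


Reading from the table at x = -4

-12


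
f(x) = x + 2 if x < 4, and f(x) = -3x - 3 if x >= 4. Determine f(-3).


-3 satisfies x < 4
f(-3) = -1

-1


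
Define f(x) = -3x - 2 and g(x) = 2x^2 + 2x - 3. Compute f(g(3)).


-65


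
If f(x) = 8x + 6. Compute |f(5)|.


f(5) = 46
|46| = 46

46


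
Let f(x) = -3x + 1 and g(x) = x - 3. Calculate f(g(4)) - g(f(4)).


12


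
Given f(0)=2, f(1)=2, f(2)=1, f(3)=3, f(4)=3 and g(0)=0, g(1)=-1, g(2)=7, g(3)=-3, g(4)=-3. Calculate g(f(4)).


-3


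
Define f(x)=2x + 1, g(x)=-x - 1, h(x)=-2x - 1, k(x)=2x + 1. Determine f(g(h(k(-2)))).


k(-2) = -3
h(-3) = 5
g(5) = -6
f(-6) = -11

-11


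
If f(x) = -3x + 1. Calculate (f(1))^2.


f(1) = -2
(-2)^2 = 4

4


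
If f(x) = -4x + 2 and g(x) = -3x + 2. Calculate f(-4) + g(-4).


32


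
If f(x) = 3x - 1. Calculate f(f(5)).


f(5) = 14
f(14) = 41

41


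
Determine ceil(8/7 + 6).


8/7 = 1.1429
1.1429 + 6 = 7.1429
ceil(7.1429) = 8

8


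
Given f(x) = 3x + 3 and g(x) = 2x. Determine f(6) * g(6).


f(6) = 21
g(6) = 12
Product = 252

252


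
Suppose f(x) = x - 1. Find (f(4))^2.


f(4) = 3
(3)^2 = 9

9


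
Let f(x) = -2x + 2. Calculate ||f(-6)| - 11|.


f(-6) = 14
|14| = 14
|14 - 11| = 3

3


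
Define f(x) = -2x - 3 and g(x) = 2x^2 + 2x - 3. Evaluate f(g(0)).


g(0) = -3
f(-3) = 3

3


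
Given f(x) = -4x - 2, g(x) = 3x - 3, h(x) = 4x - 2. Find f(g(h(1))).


h(1) = 2
g(2) = 3
f(3) = -14

-14


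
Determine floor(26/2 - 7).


26/2 = 13
13 - 7 = 6
floor(6) = 6

6


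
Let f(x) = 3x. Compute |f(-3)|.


9


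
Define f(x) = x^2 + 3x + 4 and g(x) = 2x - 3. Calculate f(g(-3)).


g(-3) = -9
f(-9) = 1*(-9)^2 + 3*(-9) + 4 = 58

58


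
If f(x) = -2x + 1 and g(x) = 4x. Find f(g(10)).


g(10) = 40
f(40) = -79

-79


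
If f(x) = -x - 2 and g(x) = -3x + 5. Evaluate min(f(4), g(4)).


f(4) = -6
g(4) = -7
min = -7

-7


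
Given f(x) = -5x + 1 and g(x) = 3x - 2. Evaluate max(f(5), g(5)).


f(5) = -24
g(5) = 13
max = 13

13


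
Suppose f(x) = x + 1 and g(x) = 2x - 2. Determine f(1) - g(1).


f(1) = 2
g(1) = 0
Difference = 2

2


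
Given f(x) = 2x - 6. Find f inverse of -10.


Solve 2x - 6 = -10
x = (-10 + 6) / 2 = -2

-2


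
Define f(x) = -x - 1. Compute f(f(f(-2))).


f(-2) = 1
f(1) = -2
f(-2) = 1

1


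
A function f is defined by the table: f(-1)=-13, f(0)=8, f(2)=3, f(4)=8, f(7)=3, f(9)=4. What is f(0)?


8


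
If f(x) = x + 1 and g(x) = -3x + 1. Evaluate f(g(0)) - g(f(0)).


f(g(0)) = 2
g(f(0)) = -2
Difference = 4

4


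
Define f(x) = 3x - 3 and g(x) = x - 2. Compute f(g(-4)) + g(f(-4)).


f(g(-4)) = -21
g(f(-4)) = -17
Sum = -38

-38


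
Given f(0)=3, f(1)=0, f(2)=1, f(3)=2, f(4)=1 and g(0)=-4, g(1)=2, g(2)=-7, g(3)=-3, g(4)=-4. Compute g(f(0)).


-3


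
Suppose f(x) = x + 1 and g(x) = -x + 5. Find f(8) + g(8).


f(8) = 9
g(8) = -3
Sum = 6

6


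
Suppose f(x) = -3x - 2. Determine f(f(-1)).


f(-1) = 1
f(1) = -5

-5


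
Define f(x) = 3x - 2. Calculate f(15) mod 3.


1


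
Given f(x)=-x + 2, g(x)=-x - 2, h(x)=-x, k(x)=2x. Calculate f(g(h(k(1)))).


2


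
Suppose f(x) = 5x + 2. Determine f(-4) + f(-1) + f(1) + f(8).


f(-4) = -18
f(-1) = -3
f(1) = 7
f(8) = 42
Sum = 28

28


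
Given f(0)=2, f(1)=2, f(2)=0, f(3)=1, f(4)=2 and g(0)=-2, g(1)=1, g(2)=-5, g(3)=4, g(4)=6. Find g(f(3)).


1


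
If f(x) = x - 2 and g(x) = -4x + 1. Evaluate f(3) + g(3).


-10


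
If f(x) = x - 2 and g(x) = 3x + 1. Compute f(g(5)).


g(5) = 16
f(16) = 14

14


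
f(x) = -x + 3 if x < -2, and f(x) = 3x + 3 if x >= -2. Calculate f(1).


1 satisfies x >= -2
f(1) = 6

6


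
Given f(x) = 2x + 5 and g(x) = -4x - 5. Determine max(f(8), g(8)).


f(8) = 21
g(8) = -37
max = 21

21


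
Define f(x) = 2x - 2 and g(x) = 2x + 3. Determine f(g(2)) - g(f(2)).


f(g(2)) = 12
g(f(2)) = 7
Difference = 5

5


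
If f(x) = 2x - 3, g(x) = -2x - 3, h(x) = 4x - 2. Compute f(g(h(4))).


h(4) = 14
g(14) = -31
f(-31) = -65

-65


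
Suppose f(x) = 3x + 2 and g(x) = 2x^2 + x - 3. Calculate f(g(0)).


g(0) = -3
f(-3) = -7

-7


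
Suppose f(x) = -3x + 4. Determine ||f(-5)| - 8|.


f(-5) = 19
|19| = 19
|19 - 8| = 11

11


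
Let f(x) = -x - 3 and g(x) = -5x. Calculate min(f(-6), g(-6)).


f(-6) = 3
g(-6) = 30
min = 3

3


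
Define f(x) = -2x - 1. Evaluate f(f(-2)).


f(-2) = 3
f(3) = -7

-7


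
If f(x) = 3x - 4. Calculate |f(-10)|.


f(-10) = -34
|-34| = 34

34


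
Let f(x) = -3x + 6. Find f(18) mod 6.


0


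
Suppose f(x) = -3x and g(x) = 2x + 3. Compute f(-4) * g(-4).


f(-4) = 12
g(-4) = -5
Product = -60

-60


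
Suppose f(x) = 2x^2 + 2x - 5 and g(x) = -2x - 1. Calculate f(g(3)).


g(3) = -7
f(-7) = 2*(-7)^2 + 2*(-7) - 5 = 79

79


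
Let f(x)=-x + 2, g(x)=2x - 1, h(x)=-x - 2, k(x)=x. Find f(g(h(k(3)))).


k(3) = 3
h(3) = -5
g(-5) = -11
f(-11) = 13

13


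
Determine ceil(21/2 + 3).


14


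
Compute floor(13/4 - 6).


13/4 = 3.25
3.25 - 6 = -2.75
floor(-2.75) = -3

-3


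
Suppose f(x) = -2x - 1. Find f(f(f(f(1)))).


f(1) = -3
f(-3) = 5
f(5) = -11
f(-11) = 21

21


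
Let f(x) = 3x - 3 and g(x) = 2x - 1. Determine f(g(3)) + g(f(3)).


f(g(3)) = 12
g(f(3)) = 11
Sum = 23

23


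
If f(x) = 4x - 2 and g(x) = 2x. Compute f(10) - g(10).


f(10) = 38
g(10) = 20
Difference = 18

18


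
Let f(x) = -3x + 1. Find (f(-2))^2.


f(-2) = 7
(7)^2 = 49

49


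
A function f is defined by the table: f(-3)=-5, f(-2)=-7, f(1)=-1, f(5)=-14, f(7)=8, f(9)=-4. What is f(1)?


Reading from the table at x = 1

-1


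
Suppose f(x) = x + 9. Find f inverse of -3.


Solve x + 9 = -3
x = (-3 - 9) / 1 = -12

-12


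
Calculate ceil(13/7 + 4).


13/7 = 1.8571
1.8571 + 4 = 5.8571
ceil(5.8571) = 6

6


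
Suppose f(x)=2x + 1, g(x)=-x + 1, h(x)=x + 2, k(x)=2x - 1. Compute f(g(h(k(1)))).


k(1) = 1
h(1) = 3
g(3) = -2
f(-2) = -3

-3


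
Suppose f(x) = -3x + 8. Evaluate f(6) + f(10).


-32


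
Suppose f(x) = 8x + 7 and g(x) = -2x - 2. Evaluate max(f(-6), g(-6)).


f(-6) = -41
g(-6) = 10
max = 10

10


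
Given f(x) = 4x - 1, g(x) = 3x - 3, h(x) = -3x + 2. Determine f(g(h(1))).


h(1) = -1
g(-1) = -6
f(-6) = -25

-25


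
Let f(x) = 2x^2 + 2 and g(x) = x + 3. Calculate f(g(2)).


g(2) = 5
f(5) = 2*(5)^2 + 2 = 52

52


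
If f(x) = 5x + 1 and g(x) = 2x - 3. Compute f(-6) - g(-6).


f(-6) = -29
g(-6) = -15
Difference = -14

-14


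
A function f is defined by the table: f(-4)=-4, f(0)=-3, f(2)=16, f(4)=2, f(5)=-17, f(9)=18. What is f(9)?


18


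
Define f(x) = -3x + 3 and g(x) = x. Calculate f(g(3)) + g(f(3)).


f(g(3)) = -6
g(f(3)) = -6
Sum = -12

-12


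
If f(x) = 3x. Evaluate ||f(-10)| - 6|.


f(-10) = -30
|-30| = 30
|30 - 6| = 24

24


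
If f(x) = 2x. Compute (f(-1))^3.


f(-1) = -2
(-2)^3 = -8

-8


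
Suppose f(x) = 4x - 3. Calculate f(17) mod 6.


5


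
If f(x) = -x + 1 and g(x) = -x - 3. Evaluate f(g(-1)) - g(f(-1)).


f(g(-1)) = 3
g(f(-1)) = -5
Difference = 8

8


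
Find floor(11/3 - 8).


11/3 = 3.6667
3.6667 - 8 = -4.3333
floor(-4.3333) = -5

-5


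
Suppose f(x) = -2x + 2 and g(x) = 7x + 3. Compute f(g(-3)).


g(-3) = -18
f(-18) = 38

38


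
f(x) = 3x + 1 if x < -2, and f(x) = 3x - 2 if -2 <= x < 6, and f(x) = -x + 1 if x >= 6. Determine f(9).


-8


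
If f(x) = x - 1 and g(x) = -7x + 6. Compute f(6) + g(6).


f(6) = 5
g(6) = -36
Sum = -31

-31


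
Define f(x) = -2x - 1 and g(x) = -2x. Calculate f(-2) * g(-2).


f(-2) = 3
g(-2) = 4
Product = 12

12


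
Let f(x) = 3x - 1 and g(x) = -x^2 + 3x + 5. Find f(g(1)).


g(1) = 7
f(7) = 20

20


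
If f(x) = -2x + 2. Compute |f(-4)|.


f(-4) = 10
|10| = 10

10


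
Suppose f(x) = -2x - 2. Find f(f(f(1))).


-14


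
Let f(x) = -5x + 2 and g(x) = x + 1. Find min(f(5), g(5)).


f(5) = -23
g(5) = 6
min = -23

-23


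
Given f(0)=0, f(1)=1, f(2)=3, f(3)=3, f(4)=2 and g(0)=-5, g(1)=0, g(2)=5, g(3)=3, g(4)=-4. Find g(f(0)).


f(0) = 0
g(0) = -5

-5


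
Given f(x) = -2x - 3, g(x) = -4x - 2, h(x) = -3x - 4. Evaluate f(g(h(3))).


-103


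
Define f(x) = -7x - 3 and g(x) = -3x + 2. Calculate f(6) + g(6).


-61


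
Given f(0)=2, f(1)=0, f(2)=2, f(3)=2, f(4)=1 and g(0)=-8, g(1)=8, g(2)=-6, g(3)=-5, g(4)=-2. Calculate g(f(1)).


f(1) = 0
g(0) = -8

-8


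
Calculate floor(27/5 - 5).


27/5 = 5.4
5.4 - 5 = 0.4
floor(0.4) = 0

0


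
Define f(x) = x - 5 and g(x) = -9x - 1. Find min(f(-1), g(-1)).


-6


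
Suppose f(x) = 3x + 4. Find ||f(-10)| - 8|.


f(-10) = -26
|-26| = 26
|26 - 8| = 18

18


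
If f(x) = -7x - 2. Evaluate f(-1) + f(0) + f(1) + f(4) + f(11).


f(-1) = 5
f(0) = -2
f(1) = -9
f(4) = -30
f(11) = -79
Sum = -115

-115


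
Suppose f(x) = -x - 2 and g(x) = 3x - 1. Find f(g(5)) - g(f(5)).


f(g(5)) = -16
g(f(5)) = -22
Difference = 6

6


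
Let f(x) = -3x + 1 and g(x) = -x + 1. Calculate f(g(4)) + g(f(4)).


22


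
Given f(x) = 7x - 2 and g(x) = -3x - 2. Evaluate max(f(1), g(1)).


5
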